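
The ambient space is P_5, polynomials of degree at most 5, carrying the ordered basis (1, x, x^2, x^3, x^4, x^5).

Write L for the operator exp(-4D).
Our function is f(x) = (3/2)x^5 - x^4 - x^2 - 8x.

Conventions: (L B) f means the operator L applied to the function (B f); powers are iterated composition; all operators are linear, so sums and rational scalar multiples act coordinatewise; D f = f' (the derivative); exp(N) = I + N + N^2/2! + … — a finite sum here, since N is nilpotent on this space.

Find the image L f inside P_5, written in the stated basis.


the image equals g(x) = (3/2)x^5 - 31x^4 + 256x^3 - 1057x^2 + 2176x - 1776

order-1 term: -30x^4 + 16x^3 + 8x + 32
order-2 term: 240x^3 - 96x^2 - 16
order-3 term: -960x^2 + 256x
order-4 term: 1920x - 256
order-5 term: -1536
the series for exp(-4D) f terminates at order 5
exp(-4D) f = (3/2)x^5 - 31x^4 + 256x^3 - 1057x^2 + 2176x - 1776


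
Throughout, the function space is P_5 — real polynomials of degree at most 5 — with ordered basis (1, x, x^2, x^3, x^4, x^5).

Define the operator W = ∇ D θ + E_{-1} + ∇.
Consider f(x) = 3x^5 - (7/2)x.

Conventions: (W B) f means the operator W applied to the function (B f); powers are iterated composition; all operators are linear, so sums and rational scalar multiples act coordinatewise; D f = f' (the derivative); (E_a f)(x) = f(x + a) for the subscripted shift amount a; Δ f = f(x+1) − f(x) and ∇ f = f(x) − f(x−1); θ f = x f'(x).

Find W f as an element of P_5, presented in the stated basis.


θ f = 15x^5 - (7/2)x
D θ f = 75x^4 - 7/2
∇ D θ f = 300x^3 - 450x^2 + 300x - 75
E_{-1} f = 3x^5 - 15x^4 + 30x^3 - 30x^2 + (23/2)x + 1/2
∇ f = 15x^4 - 30x^3 + 30x^2 - 15x - 1/2
(∇ D θ + E_{-1} + ∇) f = 3x^5 + 300x^3 - 450x^2 + (593/2)x - 75

g(x) = 3x^5 + 300x^3 - 450x^2 + (593/2)x - 75


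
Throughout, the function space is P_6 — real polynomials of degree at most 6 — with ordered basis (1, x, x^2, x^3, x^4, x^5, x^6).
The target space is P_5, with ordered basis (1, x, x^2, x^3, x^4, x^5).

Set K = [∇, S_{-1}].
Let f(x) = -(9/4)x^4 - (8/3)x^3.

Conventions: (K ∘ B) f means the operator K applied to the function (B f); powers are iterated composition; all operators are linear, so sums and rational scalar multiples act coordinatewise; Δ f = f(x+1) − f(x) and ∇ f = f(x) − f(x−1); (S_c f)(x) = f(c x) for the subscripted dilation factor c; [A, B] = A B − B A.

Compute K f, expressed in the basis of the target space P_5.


the result is g(x) = -18x^3 + 16x^2 - 18x + 16/3

S_{-1} f = -(9/4)x^4 + (8/3)x^3
∇ S_{-1} f = -9x^3 + (43/2)x^2 - 17x + 59/12
∇ f = -9x^3 + (11/2)x^2 - x - 5/12
S_{-1} ∇ f = 9x^3 + (11/2)x^2 + x - 5/12
[∇, S_{-1}] f = -18x^3 + 16x^2 - 18x + 16/3


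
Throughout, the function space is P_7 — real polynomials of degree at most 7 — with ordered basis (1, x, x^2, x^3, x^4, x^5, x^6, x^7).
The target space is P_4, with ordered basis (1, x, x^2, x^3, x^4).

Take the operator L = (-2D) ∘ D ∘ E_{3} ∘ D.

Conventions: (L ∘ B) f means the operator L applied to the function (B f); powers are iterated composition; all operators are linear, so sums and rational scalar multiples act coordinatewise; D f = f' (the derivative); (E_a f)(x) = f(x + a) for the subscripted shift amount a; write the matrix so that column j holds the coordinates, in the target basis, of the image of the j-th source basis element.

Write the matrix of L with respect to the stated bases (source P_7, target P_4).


image of 1: 0
image of x: 0
image of x^2: 0
image of x^3: -12
image of x^4: -48x - 144
image of x^5: -120x^2 - 720x - 1080
image of x^6: -240x^3 - 2160x^2 - 6480x - 6480
image of x^7: -420x^4 - 5040x^3 - 22680x^2 - 45360x - 34020
each image's coordinates form column j of the matrix

the matrix is [[0, 0, 0, -12, -144, -1080, -6480, -34020]; [0, 0, 0, 0, -48, -720, -6480, -45360]; [0, 0, 0, 0, 0, -120, -2160, -22680]; [0, 0, 0, 0, 0, 0, -240, -5040]; [0, 0, 0, 0, 0, 0, 0, -420]] (rows listed top to bottom)


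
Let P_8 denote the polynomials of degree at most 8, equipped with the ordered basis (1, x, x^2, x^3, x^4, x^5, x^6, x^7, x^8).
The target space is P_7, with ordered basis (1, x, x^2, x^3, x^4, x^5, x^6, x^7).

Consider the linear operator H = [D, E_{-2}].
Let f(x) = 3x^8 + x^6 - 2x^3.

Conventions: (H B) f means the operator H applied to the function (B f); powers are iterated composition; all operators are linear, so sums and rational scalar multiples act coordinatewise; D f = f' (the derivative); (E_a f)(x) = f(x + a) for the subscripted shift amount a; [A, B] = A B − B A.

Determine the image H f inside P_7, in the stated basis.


the result is g(x) = 0

E_{-2} f = 3x^8 - 48x^7 + 337x^6 - 1356x^5 + 3420x^4 - 5538x^3 + 5628x^2 - 3288x + 848
D E_{-2} f = 24x^7 - 336x^6 + 2022x^5 - 6780x^4 + 13680x^3 - 16614x^2 + 11256x - 3288
D f = 24x^7 + 6x^5 - 6x^2
E_{-2} D f = 24x^7 - 336x^6 + 2022x^5 - 6780x^4 + 13680x^3 - 16614x^2 + 11256x - 3288
[D, E_{-2}] f = 0


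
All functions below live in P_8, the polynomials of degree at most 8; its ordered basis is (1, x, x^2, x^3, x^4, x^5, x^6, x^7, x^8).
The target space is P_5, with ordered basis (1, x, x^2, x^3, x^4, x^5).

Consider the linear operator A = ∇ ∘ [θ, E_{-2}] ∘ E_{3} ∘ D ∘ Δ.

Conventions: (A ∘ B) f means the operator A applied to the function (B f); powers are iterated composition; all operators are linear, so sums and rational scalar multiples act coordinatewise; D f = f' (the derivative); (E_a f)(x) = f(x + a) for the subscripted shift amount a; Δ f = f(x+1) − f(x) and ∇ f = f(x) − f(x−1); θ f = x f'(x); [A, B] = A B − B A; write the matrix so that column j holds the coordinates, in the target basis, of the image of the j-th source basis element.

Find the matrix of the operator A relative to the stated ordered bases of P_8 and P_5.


the matrix is [[0, 0, 0, 0, 48, 240, 840, 2520, 6944]; [0, 0, 0, 0, 0, 240, 1440, 5880, 20160]; [0, 0, 0, 0, 0, 0, 720, 5040, 23520]; [0, 0, 0, 0, 0, 0, 0, 1680, 13440]; [0, 0, 0, 0, 0, 0, 0, 0, 3360]; [0, 0, 0, 0, 0, 0, 0, 0, 0]] (rows listed top to bottom)

image of 1: 0
image of x: 0
image of x^2: 0
image of x^3: 0
image of x^4: 48
image of x^5: 240x + 240
image of x^6: 720x^2 + 1440x + 840
image of x^7: 1680x^3 + 5040x^2 + 5880x + 2520
image of x^8: 3360x^4 + 13440x^3 + 23520x^2 + 20160x + 6944
each image's coordinates form column j of the matrix


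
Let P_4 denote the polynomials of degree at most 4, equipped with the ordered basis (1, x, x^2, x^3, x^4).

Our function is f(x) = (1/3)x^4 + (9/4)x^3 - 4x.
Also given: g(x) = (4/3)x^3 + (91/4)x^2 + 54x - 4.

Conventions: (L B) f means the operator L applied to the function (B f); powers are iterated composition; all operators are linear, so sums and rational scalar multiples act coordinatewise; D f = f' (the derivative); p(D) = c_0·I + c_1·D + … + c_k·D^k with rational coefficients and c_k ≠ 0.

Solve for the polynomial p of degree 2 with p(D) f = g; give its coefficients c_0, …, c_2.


c_0 = 0, c_1 = 1, c_2 = 4

D^0 f = (1/3)x^4 + (9/4)x^3 - 4x
D^1 f = (4/3)x^3 + (27/4)x^2 - 4
D^2 f = 4x^2 + (27/2)x
matching coefficients of g against c_0 f + c_1 Df + … from the top degree down determines the c_i
solution: c_0 = 0, c_1 = 1, c_2 = 4


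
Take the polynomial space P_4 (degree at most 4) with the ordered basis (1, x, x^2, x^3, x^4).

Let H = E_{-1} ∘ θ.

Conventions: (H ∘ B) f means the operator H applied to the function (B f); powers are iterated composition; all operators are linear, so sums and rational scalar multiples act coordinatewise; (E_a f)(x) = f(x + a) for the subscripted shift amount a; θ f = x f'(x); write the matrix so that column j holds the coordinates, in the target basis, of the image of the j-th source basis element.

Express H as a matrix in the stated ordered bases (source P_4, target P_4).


the matrix is [[0, -1, 2, -3, 4]; [0, 1, -4, 9, -16]; [0, 0, 2, -9, 24]; [0, 0, 0, 3, -16]; [0, 0, 0, 0, 4]] (rows listed top to bottom)

image of 1: 0
image of x: x - 1
image of x^2: 2x^2 - 4x + 2
image of x^3: 3x^3 - 9x^2 + 9x - 3
image of x^4: 4x^4 - 16x^3 + 24x^2 - 16x + 4
each image's coordinates form column j of the matrix


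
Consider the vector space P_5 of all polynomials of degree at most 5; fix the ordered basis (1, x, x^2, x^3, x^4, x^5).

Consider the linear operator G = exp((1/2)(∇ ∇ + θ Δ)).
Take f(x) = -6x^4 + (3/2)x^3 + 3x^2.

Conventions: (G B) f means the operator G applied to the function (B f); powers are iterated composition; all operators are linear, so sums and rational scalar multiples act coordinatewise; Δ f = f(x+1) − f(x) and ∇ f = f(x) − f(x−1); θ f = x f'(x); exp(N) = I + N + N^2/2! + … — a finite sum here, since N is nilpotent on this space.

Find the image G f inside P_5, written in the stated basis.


the image equals g(x) = -6x^4 - (69/2)x^3 - (237/2)x^2 - 63x - 165/4

order-1 term: -36x^3 - (135/2)x^2 + (279/4)x - 87/2
order-2 term: -54x^2 - (459/4)x + 81/4
order-3 term: -18x - 18
the series for exp((1/2)(∇ ∇ + θ Δ)) f terminates at order 3
exp((1/2)(∇ ∇ + θ Δ)) f = -6x^4 - (69/2)x^3 - (237/2)x^2 - 63x - 165/4


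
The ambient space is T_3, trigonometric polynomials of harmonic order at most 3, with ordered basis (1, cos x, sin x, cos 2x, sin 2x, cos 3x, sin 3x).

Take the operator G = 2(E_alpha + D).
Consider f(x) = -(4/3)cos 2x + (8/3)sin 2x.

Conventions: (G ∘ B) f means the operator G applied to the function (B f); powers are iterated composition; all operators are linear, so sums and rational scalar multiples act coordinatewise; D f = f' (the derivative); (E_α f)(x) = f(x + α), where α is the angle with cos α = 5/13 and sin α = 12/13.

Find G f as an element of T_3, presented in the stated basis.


E_alpha f = (1436/507)cos 2x - (472/507)sin 2x
D f = (16/3)cos 2x + (8/3)sin 2x
(E_alpha + D) f = (1380/169)cos 2x + (880/507)sin 2x
(2(E_alpha + D)) f = (2760/169)cos 2x + (1760/507)sin 2x

g(x) = (2760/169)cos 2x + (1760/507)sin 2x


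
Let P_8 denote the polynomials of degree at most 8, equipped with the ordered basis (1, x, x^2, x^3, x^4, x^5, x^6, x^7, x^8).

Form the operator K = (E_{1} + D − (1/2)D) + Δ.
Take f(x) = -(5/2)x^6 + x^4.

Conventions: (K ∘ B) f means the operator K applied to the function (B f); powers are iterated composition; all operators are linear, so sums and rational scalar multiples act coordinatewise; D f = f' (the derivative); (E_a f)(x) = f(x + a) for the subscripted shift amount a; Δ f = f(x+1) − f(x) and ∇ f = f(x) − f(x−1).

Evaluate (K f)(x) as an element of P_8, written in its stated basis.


E_{1} f = -(5/2)x^6 - 15x^5 - (73/2)x^4 - 46x^3 - (63/2)x^2 - 11x - 3/2
D f = -15x^5 + 4x^3
D f = -15x^5 + 4x^3
(-(1/2)D) f = (15/2)x^5 - 2x^3
(E_{1} + D − (1/2)D) f = -(5/2)x^6 - (45/2)x^5 - (73/2)x^4 - 44x^3 - (63/2)x^2 - 11x - 3/2
Δ f = -15x^5 - (75/2)x^4 - 46x^3 - (63/2)x^2 - 11x - 3/2
((E_{1} + D − (1/2)D) + Δ) f = -(5/2)x^6 - (75/2)x^5 - 74x^4 - 90x^3 - 63x^2 - 22x - 3

g(x) = -(5/2)x^6 - (75/2)x^5 - 74x^4 - 90x^3 - 63x^2 - 22x - 3


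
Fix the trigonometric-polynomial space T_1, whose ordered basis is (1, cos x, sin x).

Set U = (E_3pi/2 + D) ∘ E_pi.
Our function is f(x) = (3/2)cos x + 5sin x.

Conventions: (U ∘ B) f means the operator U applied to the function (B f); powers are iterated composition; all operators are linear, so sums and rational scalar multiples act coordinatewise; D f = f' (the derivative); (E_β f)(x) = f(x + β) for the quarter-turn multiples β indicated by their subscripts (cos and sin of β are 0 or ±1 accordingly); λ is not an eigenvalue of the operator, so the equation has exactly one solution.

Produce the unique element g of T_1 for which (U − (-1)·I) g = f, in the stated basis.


write g with unknown coordinates in the stated basis and equate coefficients in (U − (-1)·I) g = f
solving from the highest basis element down gives g = (3/2)cos x + 5sin x
check: U g = 0
so U g − (-1)·g = (3/2)cos x + 5sin x = f ✓

the result is g(x) = (3/2)cos x + 5sin x


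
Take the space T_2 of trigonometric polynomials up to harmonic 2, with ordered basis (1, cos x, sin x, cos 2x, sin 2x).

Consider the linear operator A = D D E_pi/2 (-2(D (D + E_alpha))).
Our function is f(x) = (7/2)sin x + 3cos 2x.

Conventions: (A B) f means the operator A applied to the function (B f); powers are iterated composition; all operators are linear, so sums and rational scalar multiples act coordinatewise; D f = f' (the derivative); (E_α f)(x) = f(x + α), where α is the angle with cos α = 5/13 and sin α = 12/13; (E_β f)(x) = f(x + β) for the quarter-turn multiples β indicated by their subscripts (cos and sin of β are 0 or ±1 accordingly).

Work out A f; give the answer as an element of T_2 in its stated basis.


D f = (7/2)cos x - 6sin 2x
E_alpha f = (42/13)cos x + (35/26)sin x - (357/169)cos 2x - (360/169)sin 2x
(D + E_alpha) f = (175/26)cos x + (35/26)sin x - (357/169)cos 2x - (1374/169)sin 2x
D (D + E_alpha) f = (35/26)cos x - (175/26)sin x - (2748/169)cos 2x + (714/169)sin 2x
(-2(D (D + E_alpha))) f = -(35/13)cos x + (175/13)sin x + (5496/169)cos 2x - (1428/169)sin 2x
E_pi/2 (-2(D (D + E_alpha))) f = (175/13)cos x + (35/13)sin x - (5496/169)cos 2x + (1428/169)sin 2x
D E_pi/2 (-2(D (D + E_alpha))) f = (35/13)cos x - (175/13)sin x + (2856/169)cos 2x + (10992/169)sin 2x
D D E_pi/2 (-2(D (D + E_alpha))) f = -(175/13)cos x - (35/13)sin x + (21984/169)cos 2x - (5712/169)sin 2x

g(x) = -(175/13)cos x - (35/13)sin x + (21984/169)cos 2x - (5712/169)sin 2x


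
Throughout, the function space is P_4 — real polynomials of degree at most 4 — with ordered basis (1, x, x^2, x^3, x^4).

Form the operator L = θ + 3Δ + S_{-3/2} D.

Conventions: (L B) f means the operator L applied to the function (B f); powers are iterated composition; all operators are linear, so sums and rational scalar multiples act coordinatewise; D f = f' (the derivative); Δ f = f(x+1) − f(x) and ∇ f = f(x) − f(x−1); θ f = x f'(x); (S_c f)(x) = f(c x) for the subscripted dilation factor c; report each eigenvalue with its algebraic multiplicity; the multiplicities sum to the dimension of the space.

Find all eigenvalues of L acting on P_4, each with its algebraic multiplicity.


image of 1: 0
image of x: x + 4
image of x^2: 2x^2 + 3x + 3
image of x^3: 3x^3 + (63/4)x^2 + 9x + 3
image of x^4: 4x^4 - (3/2)x^3 + 18x^2 + 12x + 3
the matrix is upper triangular; its diagonal is (0, 1, 2, 3, 4)
for a triangular matrix the eigenvalues are the diagonal entries, with algebraic multiplicity their repetition count

λ = 0 (multiplicity 1), λ = 1 (multiplicity 1), λ = 2 (multiplicity 1), λ = 3 (multiplicity 1), λ = 4 (multiplicity 1)


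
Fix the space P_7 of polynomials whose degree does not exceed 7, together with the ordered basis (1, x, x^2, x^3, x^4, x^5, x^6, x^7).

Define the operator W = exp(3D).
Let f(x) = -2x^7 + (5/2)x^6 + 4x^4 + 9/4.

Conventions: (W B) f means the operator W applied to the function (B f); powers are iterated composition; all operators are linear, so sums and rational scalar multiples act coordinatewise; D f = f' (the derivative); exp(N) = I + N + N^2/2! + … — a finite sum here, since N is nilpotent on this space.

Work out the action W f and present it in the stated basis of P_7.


order-1 term: -42x^6 + 45x^5 + 48x^3
order-2 term: -378x^5 + (675/2)x^4 + 216x^2
order-3 term: -1890x^4 + 1350x^3 + 432x
order-4 term: -5670x^3 + (6075/2)x^2 + 324
order-5 term: -10206x^2 + 3645x
order-6 term: -10206x + 3645/2
order-7 term: -4374
the series for exp(3D) f terminates at order 7
exp(3D) f = -2x^7 - (79/2)x^6 - 333x^5 - (3097/2)x^4 - 4272x^3 - (13905/2)x^2 - 6129x - 8901/4

the result is g(x) = -2x^7 - (79/2)x^6 - 333x^5 - (3097/2)x^4 - 4272x^3 - (13905/2)x^2 - 6129x - 8901/4


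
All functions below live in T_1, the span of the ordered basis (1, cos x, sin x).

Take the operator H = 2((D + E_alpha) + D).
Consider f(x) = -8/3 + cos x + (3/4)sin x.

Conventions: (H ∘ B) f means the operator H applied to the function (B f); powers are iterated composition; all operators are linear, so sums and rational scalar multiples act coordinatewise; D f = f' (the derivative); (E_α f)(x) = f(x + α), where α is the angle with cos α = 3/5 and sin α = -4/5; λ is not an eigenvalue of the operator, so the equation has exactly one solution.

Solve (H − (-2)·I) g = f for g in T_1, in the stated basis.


the image equals g(x) = -2/3 + (7/80)cos x + (3/10)sin x

write g with unknown coordinates in the stated basis and equate coefficients in (H − (-2)·I) g = f
solving from the highest basis element down gives g = -2/3 + (7/80)cos x + (3/10)sin x
check: H g = -4/3 + (33/40)cos x + (3/20)sin x
so H g − (-2)·g = -8/3 + cos x + (3/4)sin x = f ✓


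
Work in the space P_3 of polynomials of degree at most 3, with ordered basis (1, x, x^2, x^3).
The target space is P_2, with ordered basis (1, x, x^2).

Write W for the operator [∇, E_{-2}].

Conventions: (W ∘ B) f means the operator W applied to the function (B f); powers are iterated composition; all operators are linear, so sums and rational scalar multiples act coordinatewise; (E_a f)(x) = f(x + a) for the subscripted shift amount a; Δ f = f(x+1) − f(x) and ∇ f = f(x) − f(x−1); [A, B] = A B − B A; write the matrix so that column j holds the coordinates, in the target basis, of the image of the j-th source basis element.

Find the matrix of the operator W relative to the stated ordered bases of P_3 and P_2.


the matrix is [[0, 0, 0, 0]; [0, 0, 0, 0]; [0, 0, 0, 0]] (rows listed top to bottom)

image of 1: 0
image of x: 0
image of x^2: 0
image of x^3: 0
each image's coordinates form column j of the matrix


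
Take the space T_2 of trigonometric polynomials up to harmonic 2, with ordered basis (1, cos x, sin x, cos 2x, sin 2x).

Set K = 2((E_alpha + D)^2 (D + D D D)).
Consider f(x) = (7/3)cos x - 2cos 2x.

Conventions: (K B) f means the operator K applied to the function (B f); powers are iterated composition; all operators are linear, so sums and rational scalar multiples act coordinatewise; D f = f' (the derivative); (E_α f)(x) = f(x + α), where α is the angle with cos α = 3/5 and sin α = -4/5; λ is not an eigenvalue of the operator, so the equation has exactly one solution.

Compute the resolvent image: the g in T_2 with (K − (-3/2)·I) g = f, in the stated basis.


the result is g(x) = (14/9)cos x + (9148/145875)cos 2x - (6688/48625)sin 2x

write g with unknown coordinates in the stated basis and equate coefficients in (K − (-3/2)·I) g = f
solving from the highest basis element down gives g = (14/9)cos x + (9148/145875)cos 2x - (6688/48625)sin 2x
check: K g = -(101824/48625)cos 2x + (10032/48625)sin 2x
so K g − (-3/2)·g = (7/3)cos x - 2cos 2x = f ✓


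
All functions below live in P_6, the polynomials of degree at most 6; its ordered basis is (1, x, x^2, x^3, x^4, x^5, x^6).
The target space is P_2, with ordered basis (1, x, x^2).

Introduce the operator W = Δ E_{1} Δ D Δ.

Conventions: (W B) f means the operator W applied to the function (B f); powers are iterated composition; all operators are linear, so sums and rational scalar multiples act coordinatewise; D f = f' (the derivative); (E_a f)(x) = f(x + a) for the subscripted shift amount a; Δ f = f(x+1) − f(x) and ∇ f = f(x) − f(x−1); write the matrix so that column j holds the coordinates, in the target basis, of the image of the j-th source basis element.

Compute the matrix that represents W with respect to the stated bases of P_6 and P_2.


image of 1: 0
image of x: 0
image of x^2: 0
image of x^3: 0
image of x^4: 24
image of x^5: 120x + 300
image of x^6: 360x^2 + 1800x + 2340
each image's coordinates form column j of the matrix

the matrix is [[0, 0, 0, 0, 24, 300, 2340]; [0, 0, 0, 0, 0, 120, 1800]; [0, 0, 0, 0, 0, 0, 360]] (rows listed top to bottom)


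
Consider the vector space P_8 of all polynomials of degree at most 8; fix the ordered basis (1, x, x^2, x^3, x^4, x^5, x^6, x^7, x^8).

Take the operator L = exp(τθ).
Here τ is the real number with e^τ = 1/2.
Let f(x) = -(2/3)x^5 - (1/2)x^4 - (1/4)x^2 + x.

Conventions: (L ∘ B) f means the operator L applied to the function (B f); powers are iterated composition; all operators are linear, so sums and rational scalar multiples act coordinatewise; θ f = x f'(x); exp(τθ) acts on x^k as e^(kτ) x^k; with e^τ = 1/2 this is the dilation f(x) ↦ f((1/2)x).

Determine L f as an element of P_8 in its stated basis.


exp(τθ) x^k = e^(kτ) x^k; with e^τ = 1/2 this sends x^k to (1/2)^k x^k
x ↦ 1/2 x
x^2 ↦ 1/4 x^2
x^4 ↦ 1/16 x^4
x^5 ↦ 1/32 x^5
applying this coordinatewise to f: exp(τθ) f = -(1/48)x^5 - (1/32)x^4 - (1/16)x^2 + (1/2)x

the result is g(x) = -(1/48)x^5 - (1/32)x^4 - (1/16)x^2 + (1/2)x


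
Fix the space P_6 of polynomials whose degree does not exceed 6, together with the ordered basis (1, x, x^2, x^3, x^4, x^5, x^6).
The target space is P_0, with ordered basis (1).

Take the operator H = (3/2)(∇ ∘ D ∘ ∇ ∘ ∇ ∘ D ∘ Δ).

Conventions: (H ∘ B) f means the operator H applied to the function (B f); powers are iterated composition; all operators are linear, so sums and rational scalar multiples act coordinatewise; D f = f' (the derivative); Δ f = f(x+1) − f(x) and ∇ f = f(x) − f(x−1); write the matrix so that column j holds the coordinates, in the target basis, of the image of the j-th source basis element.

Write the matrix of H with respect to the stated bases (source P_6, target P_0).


the matrix is [[0, 0, 0, 0, 0, 0, 1080]] (rows listed top to bottom)

image of 1: 0
image of x: 0
image of x^2: 0
image of x^3: 0
image of x^4: 0
image of x^5: 0
image of x^6: 1080
each image's coordinates form column j of the matrix


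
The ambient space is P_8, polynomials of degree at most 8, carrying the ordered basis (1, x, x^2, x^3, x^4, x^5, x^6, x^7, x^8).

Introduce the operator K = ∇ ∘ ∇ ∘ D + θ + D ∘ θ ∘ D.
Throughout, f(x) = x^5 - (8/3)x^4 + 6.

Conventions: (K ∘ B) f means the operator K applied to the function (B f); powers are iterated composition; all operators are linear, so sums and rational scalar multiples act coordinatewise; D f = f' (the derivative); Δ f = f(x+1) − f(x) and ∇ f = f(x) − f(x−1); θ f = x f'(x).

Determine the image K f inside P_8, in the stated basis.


the result is g(x) = 5x^5 - (32/3)x^4 + 80x^3 - 36x^2 - 184x + 134

D f = 5x^4 - (32/3)x^3
∇ D f = 20x^3 - 62x^2 + 52x - 47/3
∇ ∇ D f = 60x^2 - 184x + 134
θ f = 5x^5 - (32/3)x^4
D f = 5x^4 - (32/3)x^3
θ D f = 20x^4 - 32x^3
D θ D f = 80x^3 - 96x^2
(∇ ∘ ∇ ∘ D + θ + D ∘ θ ∘ D) f = 5x^5 - (32/3)x^4 + 80x^3 - 36x^2 - 184x + 134


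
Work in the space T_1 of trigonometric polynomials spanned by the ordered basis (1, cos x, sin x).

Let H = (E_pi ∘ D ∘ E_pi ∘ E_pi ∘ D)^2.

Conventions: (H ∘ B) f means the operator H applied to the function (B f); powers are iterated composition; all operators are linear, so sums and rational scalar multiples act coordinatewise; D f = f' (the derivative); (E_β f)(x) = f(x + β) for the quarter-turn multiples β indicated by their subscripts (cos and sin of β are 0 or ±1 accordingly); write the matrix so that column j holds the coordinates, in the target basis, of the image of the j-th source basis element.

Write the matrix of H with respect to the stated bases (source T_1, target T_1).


the matrix is [[0, 0, 0]; [0, 1, 0]; [0, 0, 1]] (rows listed top to bottom)

image of 1: 0
image of cos x: cos x
image of sin x: sin x
each image's coordinates form column j of the matrix


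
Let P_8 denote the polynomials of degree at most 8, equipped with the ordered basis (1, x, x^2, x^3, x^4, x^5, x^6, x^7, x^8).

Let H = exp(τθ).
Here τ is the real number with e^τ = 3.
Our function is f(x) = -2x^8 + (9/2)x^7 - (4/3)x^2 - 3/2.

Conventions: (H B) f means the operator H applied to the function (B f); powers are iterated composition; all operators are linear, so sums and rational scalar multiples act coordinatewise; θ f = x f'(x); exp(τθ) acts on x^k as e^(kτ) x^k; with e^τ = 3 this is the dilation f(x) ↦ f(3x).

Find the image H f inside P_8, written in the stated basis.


the result is g(x) = -13122x^8 + (19683/2)x^7 - 12x^2 - 3/2

exp(τθ) x^k = e^(kτ) x^k; with e^τ = 3 this sends x^k to 3^k x^k
x^2 ↦ 9 x^2
x^7 ↦ 2187 x^7
x^8 ↦ 6561 x^8
applying this coordinatewise to f: exp(τθ) f = -13122x^8 + (19683/2)x^7 - 12x^2 - 3/2


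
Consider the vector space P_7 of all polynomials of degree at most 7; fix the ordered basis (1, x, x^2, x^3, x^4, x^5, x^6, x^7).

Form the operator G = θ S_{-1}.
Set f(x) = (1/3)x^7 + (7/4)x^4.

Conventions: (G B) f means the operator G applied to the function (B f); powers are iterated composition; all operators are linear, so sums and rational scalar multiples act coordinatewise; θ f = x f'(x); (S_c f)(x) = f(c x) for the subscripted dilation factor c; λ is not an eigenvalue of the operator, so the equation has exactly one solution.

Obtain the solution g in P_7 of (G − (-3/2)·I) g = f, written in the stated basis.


write g with unknown coordinates in the stated basis and equate coefficients in (G − (-3/2)·I) g = f
solving from the highest basis element down gives g = -(2/33)x^7 + (7/22)x^4
check: G g = (14/33)x^7 + (14/11)x^4
so G g − (-3/2)·g = (1/3)x^7 + (7/4)x^4 = f ✓

g(x) = -(2/33)x^7 + (7/22)x^4


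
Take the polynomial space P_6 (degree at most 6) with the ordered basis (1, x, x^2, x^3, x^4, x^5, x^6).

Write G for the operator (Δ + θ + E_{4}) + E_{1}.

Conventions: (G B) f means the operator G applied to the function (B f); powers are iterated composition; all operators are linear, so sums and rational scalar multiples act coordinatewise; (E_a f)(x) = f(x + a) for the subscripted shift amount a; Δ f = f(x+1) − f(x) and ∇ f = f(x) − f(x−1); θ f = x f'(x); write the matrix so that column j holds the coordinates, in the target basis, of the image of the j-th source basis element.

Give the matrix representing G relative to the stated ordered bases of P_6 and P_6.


image of 1: 2
image of x: 3x + 6
image of x^2: 4x^2 + 12x + 18
image of x^3: 5x^3 + 18x^2 + 54x + 66
image of x^4: 6x^4 + 24x^3 + 108x^2 + 264x + 258
image of x^5: 7x^5 + 30x^4 + 180x^3 + 660x^2 + 1290x + 1026
image of x^6: 8x^6 + 36x^5 + 270x^4 + 1320x^3 + 3870x^2 + 6156x + 4098
each image's coordinates form column j of the matrix

the matrix is [[2, 6, 18, 66, 258, 1026, 4098]; [0, 3, 12, 54, 264, 1290, 6156]; [0, 0, 4, 18, 108, 660, 3870]; [0, 0, 0, 5, 24, 180, 1320]; [0, 0, 0, 0, 6, 30, 270]; [0, 0, 0, 0, 0, 7, 36]; [0, 0, 0, 0, 0, 0, 8]] (rows listed top to bottom)


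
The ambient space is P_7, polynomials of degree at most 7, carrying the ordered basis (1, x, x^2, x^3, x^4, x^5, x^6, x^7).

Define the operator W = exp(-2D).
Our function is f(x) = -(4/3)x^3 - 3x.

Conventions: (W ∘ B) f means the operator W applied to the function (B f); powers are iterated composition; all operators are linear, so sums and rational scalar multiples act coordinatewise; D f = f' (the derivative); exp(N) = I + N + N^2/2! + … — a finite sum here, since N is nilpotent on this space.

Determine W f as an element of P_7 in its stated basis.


the image equals g(x) = -(4/3)x^3 + 8x^2 - 19x + 50/3

order-1 term: 8x^2 + 6
order-2 term: -16x
order-3 term: 32/3
the series for exp(-2D) f terminates at order 3
exp(-2D) f = -(4/3)x^3 + 8x^2 - 19x + 50/3


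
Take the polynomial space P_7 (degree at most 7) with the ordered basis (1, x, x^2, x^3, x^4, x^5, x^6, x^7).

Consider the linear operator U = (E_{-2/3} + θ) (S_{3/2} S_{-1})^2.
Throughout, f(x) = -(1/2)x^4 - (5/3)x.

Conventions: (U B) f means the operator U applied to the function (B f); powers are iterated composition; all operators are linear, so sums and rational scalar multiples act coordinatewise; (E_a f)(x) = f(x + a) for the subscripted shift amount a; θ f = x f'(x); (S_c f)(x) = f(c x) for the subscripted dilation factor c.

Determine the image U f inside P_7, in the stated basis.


the image equals g(x) = -(32805/512)x^4 + (2187/64)x^3 - (2187/64)x^2 + (123/16)x - 1/32

S_{-1} f = -(1/2)x^4 + (5/3)x
S_{3/2} S_{-1} f = -(81/32)x^4 + (5/2)x
S_{-1} (S_{3/2} S_{-1}) f = -(81/32)x^4 - (5/2)x
S_{3/2} S_{-1} (S_{3/2} S_{-1}) f = -(6561/512)x^4 - (15/4)x
E_{-2/3} (S_{3/2} S_{-1})^2 f = -(6561/512)x^4 + (2187/64)x^3 - (2187/64)x^2 + (183/16)x - 1/32
θ (S_{3/2} S_{-1})^2 f = -(6561/128)x^4 - (15/4)x
(E_{-2/3} + θ) (S_{3/2} S_{-1})^2 f = -(32805/512)x^4 + (2187/64)x^3 - (2187/64)x^2 + (123/16)x - 1/32


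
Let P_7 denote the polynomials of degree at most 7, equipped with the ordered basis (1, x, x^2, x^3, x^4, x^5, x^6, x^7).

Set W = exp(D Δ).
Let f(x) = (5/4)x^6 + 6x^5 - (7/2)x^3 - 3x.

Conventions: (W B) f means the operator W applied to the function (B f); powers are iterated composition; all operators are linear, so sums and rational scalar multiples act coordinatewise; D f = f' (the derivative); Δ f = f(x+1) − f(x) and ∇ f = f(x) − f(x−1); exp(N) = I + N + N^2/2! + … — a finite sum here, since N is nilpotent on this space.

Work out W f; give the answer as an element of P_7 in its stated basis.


order-1 term: (75/2)x^4 + 195x^3 + 255x^2 + (273/2)x + 27
order-2 term: 225x^2 + 810x + 1245/2
order-3 term: 150
the series for exp(D Δ) f terminates at order 3
exp(D Δ) f = (5/4)x^6 + 6x^5 + (75/2)x^4 + (383/2)x^3 + 480x^2 + (1887/2)x + 1599/2

g(x) = (5/4)x^6 + 6x^5 + (75/2)x^4 + (383/2)x^3 + 480x^2 + (1887/2)x + 1599/2


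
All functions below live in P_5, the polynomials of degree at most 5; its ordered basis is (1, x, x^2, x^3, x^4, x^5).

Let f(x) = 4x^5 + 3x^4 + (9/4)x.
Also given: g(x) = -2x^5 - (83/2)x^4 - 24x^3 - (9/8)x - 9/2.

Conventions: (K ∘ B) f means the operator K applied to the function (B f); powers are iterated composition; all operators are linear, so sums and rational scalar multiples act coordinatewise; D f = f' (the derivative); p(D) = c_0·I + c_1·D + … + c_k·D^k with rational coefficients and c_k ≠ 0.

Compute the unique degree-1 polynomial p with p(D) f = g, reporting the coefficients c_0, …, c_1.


c_0 = -1/2, c_1 = -2

D^0 f = 4x^5 + 3x^4 + (9/4)x
D^1 f = 20x^4 + 12x^3 + 9/4
matching coefficients of g against c_0 f + c_1 Df + … from the top degree down determines the c_i
solution: c_0 = -1/2, c_1 = -2


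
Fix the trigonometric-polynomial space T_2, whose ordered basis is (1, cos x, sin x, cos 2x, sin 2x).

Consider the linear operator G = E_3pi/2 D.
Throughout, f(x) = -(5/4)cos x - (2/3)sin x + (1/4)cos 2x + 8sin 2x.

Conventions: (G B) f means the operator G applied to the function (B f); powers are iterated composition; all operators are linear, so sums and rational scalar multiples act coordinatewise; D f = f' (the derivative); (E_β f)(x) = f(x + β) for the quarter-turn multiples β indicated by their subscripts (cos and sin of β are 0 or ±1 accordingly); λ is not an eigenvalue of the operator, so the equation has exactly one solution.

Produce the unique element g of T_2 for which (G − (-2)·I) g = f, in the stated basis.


write g with unknown coordinates in the stated basis and equate coefficients in (G − (-2)·I) g = f
solving from the highest basis element down gives g = -(5/12)cos x - (2/9)sin x + (33/16)cos 2x + (31/16)sin 2x
check: G g = -(5/12)cos x - (2/9)sin x - (31/8)cos 2x + (33/8)sin 2x
so G g − (-2)·g = -(5/4)cos x - (2/3)sin x + (1/4)cos 2x + 8sin 2x = f ✓

g(x) = -(5/12)cos x - (2/9)sin x + (33/16)cos 2x + (31/16)sin 2x


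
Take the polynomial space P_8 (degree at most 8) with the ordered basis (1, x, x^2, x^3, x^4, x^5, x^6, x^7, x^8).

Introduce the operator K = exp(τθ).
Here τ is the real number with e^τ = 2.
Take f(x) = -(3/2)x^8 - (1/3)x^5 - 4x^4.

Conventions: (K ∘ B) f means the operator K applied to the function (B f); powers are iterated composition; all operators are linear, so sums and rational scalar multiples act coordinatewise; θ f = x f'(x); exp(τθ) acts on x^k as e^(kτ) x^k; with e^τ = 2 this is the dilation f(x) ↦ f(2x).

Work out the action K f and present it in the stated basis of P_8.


exp(τθ) x^k = e^(kτ) x^k; with e^τ = 2 this sends x^k to 2^k x^k
x^4 ↦ 16 x^4
x^5 ↦ 32 x^5
x^8 ↦ 256 x^8
applying this coordinatewise to f: exp(τθ) f = -384x^8 - (32/3)x^5 - 64x^4

g(x) = -384x^8 - (32/3)x^5 - 64x^4


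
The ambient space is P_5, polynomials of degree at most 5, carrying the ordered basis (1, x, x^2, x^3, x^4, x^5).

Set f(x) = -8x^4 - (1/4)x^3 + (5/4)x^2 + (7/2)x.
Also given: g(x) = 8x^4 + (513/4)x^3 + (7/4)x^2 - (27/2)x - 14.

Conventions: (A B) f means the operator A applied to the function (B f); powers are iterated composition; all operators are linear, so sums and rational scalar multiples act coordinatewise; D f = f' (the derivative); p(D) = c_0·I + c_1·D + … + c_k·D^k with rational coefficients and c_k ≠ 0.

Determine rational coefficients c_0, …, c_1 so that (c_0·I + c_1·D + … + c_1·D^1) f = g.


D^0 f = -8x^4 - (1/4)x^3 + (5/4)x^2 + (7/2)x
D^1 f = -32x^3 - (3/4)x^2 + (5/2)x + 7/2
matching coefficients of g against c_0 f + c_1 Df + … from the top degree down determines the c_i
solution: c_0 = -1, c_1 = -4

c_0 = -1, c_1 = -4


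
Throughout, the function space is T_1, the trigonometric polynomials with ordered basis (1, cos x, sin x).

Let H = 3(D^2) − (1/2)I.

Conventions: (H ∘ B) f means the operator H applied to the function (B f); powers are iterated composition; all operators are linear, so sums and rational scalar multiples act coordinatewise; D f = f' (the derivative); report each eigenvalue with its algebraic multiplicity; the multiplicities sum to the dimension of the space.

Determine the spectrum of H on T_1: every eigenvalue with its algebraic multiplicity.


λ = -7/2 (multiplicity 2), λ = -1/2 (multiplicity 1)

image of 1: -1/2
image of cos x: -(7/2)cos x
image of sin x: -(7/2)sin x
the matrix is diagonal; its diagonal is (-1/2, -7/2, -7/2)
for a triangular matrix the eigenvalues are the diagonal entries, with algebraic multiplicity their repetition count


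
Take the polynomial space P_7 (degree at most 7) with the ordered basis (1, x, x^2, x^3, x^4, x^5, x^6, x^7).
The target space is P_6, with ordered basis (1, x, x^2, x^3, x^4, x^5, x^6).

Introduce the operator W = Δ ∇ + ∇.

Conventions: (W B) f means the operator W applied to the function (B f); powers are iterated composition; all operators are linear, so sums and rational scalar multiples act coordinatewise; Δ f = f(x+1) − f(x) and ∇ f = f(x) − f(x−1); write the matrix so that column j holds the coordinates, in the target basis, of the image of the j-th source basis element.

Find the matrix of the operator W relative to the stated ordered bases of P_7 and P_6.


image of 1: 0
image of x: 1
image of x^2: 2x + 1
image of x^3: 3x^2 + 3x + 1
image of x^4: 4x^3 + 6x^2 + 4x + 1
image of x^5: 5x^4 + 10x^3 + 10x^2 + 5x + 1
image of x^6: 6x^5 + 15x^4 + 20x^3 + 15x^2 + 6x + 1
image of x^7: 7x^6 + 21x^5 + 35x^4 + 35x^3 + 21x^2 + 7x + 1
each image's coordinates form column j of the matrix

the matrix is [[0, 1, 1, 1, 1, 1, 1, 1]; [0, 0, 2, 3, 4, 5, 6, 7]; [0, 0, 0, 3, 6, 10, 15, 21]; [0, 0, 0, 0, 4, 10, 20, 35]; [0, 0, 0, 0, 0, 5, 15, 35]; [0, 0, 0, 0, 0, 0, 6, 21]; [0, 0, 0, 0, 0, 0, 0, 7]] (rows listed top to bottom)


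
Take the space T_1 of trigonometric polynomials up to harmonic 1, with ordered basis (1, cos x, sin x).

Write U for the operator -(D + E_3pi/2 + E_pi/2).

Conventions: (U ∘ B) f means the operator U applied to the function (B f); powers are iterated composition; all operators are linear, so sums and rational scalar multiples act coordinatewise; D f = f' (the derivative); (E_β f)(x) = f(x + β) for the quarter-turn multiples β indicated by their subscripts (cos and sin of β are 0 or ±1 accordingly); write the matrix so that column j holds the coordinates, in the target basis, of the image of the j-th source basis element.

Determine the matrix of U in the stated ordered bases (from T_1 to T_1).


the matrix is [[-2, 0, 0]; [0, 0, -1]; [0, 1, 0]] (rows listed top to bottom)

image of 1: -2
image of cos x: sin x
image of sin x: -cos x
each image's coordinates form column j of the matrix


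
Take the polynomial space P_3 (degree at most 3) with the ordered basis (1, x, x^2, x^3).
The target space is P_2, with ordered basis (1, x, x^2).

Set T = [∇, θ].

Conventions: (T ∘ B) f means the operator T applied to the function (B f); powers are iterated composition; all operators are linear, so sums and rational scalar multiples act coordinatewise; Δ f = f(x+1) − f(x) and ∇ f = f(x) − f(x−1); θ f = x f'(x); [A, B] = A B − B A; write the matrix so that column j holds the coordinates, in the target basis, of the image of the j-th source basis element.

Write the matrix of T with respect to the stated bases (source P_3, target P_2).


the matrix is [[0, 1, -2, 3]; [0, 0, 2, -6]; [0, 0, 0, 3]] (rows listed top to bottom)

image of 1: 0
image of x: 1
image of x^2: 2x - 2
image of x^3: 3x^2 - 6x + 3
each image's coordinates form column j of the matrix


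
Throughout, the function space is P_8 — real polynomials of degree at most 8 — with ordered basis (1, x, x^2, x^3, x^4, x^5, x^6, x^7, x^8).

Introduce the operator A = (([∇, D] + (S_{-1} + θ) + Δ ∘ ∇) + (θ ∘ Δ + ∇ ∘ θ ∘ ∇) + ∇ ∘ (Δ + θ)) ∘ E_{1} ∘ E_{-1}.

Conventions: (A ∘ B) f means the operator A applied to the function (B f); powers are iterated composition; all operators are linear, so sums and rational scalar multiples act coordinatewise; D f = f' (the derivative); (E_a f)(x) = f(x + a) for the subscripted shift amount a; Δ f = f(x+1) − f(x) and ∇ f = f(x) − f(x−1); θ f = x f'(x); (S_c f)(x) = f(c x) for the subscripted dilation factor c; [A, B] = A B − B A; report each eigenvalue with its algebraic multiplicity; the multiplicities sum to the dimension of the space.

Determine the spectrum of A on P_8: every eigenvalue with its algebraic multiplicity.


image of 1: 1
image of x: 1
image of x^2: 3x^2 + 6x + 4
image of x^3: 2x^3 + 15x^2 + 18x - 6
image of x^4: 5x^4 + 28x^3 + 48x^2 - 40x + 28
image of x^5: 4x^5 + 45x^4 + 100x^3 - 140x^2 + 210x - 70
image of x^6: 7x^6 + 66x^5 + 180x^4 - 360x^3 + 840x^2 - 588x + 184
image of x^7: 6x^7 + 91x^6 + 294x^5 - 770x^4 + 2450x^3 - 2646x^2 + 1722x - 434
image of x^8: 9x^8 + 120x^7 + 448x^6 - 1456x^5 + 5880x^4 - 8624x^3 + 8624x^2 - 4464x + 1012
the matrix is upper triangular; its diagonal is (1, 0, 3, 2, 5, 4, 7, 6, 9)
for a triangular matrix the eigenvalues are the diagonal entries, with algebraic multiplicity their repetition count

λ = 0 (multiplicity 1), λ = 1 (multiplicity 1), λ = 2 (multiplicity 1), λ = 3 (multiplicity 1), λ = 4 (multiplicity 1), λ = 5 (multiplicity 1), λ = 6 (multiplicity 1), λ = 7 (multiplicity 1), λ = 9 (multiplicity 1)


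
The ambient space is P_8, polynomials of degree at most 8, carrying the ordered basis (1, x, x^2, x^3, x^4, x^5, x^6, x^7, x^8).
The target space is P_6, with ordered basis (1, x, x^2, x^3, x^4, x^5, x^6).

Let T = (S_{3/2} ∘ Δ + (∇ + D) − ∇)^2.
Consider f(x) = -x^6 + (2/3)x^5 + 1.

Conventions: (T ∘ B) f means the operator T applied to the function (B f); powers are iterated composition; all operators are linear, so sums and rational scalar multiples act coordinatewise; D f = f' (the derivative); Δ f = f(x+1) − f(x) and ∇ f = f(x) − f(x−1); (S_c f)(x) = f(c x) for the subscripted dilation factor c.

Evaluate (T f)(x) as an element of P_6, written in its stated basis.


the result is g(x) = -(400125/256)x^4 - (521375/192)x^3 - (9405/4)x^2 - (32555/32)x - 4297/24

Δ f = -6x^5 - (35/3)x^4 - (40/3)x^3 - (25/3)x^2 - (8/3)x - 1/3
S_{3/2} Δ f = -(729/16)x^5 - (945/16)x^4 - 45x^3 - (75/4)x^2 - 4x - 1/3
∇ f = -6x^5 + (55/3)x^4 - (80/3)x^3 + (65/3)x^2 - (28/3)x + 5/3
D f = -6x^5 + (10/3)x^4
(∇ + D) f = -12x^5 + (65/3)x^4 - (80/3)x^3 + (65/3)x^2 - (28/3)x + 5/3
∇ f = -6x^5 + (55/3)x^4 - (80/3)x^3 + (65/3)x^2 - (28/3)x + 5/3
(-∇) f = 6x^5 - (55/3)x^4 + (80/3)x^3 - (65/3)x^2 + (28/3)x - 5/3
(S_{3/2} ∘ Δ + (∇ + D) − ∇) f = -(825/16)x^5 - (2675/48)x^4 - 45x^3 - (75/4)x^2 - 4x - 1/3
Δ (S_{3/2} ∘ Δ + (∇ + D) − ∇) f = -(4125/16)x^4 - (17725/24)x^3 - 985x^2 - (31355/48)x - 4201/24
S_{3/2} Δ (S_{3/2} ∘ Δ + (∇ + D) − ∇) f = -(334125/256)x^4 - (159525/64)x^3 - (8865/4)x^2 - (31355/32)x - 4201/24
∇ (S_{3/2} ∘ Δ + (∇ + D) − ∇) f = -(4125/16)x^4 + (7025/24)x^3 - (1265/4)x^2 + (6355/48)x - 313/12
D (S_{3/2} ∘ Δ + (∇ + D) − ∇) f = -(4125/16)x^4 - (2675/12)x^3 - 135x^2 - (75/2)x - 4
(∇ + D) (S_{3/2} ∘ Δ + (∇ + D) − ∇) f = -(4125/8)x^4 + (1675/24)x^3 - (1805/4)x^2 + (4555/48)x - 361/12
∇ (S_{3/2} ∘ Δ + (∇ + D) − ∇) f = -(4125/16)x^4 + (7025/24)x^3 - (1265/4)x^2 + (6355/48)x - 313/12
(-∇) (S_{3/2} ∘ Δ + (∇ + D) − ∇) f = (4125/16)x^4 - (7025/24)x^3 + (1265/4)x^2 - (6355/48)x + 313/12
(S_{3/2} ∘ Δ + (∇ + D) − ∇) (S_{3/2} ∘ Δ + (∇ + D) − ∇) f = -(400125/256)x^4 - (521375/192)x^3 - (9405/4)x^2 - (32555/32)x - 4297/24
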